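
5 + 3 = 8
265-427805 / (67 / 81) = -34634450/67 = -516932.09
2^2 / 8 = 1/2 = 0.50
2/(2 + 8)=1/5 = 0.20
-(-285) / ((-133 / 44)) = -660/7 = -94.29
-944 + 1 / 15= -14159/15 = -943.93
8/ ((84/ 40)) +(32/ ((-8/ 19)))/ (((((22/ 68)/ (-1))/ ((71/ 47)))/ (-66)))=-23112704/987 = -23417.13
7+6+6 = 19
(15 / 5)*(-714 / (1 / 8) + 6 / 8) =-68535/4 = -17133.75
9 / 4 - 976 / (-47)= 4327/188 = 23.02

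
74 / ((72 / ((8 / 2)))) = 37/9 = 4.11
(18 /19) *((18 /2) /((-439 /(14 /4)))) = -567/8341 = -0.07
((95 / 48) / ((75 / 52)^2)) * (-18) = -6422/375 = -17.13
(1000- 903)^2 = 9409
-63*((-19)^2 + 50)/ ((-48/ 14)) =60417/8 = 7552.12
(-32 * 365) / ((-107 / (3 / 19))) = 35040/2033 = 17.24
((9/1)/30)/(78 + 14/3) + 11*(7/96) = 11989/14880 = 0.81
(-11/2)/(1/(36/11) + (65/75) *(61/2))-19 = -92437/4813 = -19.21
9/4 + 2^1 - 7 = -11/4 = -2.75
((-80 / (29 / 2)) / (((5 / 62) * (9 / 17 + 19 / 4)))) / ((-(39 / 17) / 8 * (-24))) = -2293504/1218087 = -1.88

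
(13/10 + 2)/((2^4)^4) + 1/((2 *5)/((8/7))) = 524519/4587520 = 0.11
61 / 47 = 1.30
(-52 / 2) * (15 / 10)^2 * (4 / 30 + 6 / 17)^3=-12393056/1842375 = -6.73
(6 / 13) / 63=2/273 = 0.01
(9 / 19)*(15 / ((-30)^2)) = 3/380 = 0.01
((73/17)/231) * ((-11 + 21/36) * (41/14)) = -374125/659736 = -0.57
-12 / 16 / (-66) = 1/88 = 0.01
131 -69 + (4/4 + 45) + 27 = 135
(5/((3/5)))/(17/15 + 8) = 125/137 = 0.91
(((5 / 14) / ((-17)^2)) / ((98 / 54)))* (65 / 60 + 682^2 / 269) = 1.18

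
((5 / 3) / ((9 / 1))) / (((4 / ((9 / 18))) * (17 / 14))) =35/1836 = 0.02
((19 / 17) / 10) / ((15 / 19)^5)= 47045881/129093750 = 0.36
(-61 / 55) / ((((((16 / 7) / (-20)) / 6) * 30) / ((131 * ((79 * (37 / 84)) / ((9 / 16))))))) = 23357693/1485 = 15729.09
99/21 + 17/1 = 21.71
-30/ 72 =-5/12 = -0.42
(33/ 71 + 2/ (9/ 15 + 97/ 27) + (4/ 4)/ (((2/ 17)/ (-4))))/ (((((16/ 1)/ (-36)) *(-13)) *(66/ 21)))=-20923497/11493196 = -1.82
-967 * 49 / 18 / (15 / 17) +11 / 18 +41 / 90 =-805223/270 = -2982.31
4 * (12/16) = 3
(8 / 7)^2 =64/49 = 1.31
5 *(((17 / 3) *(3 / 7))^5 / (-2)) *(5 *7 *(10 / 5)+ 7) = -16262.42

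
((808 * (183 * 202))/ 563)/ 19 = 29868528/10697 = 2792.23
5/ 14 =0.36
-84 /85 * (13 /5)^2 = -14196/2125 = -6.68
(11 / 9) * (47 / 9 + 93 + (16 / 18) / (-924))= 204202/1701 = 120.05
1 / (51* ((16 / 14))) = 7/408 = 0.02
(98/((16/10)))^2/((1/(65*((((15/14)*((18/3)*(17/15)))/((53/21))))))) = 596948625/848 = 703948.85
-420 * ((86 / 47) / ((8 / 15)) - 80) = 1511475/47 = 32159.04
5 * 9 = 45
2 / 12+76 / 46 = 251/138 = 1.82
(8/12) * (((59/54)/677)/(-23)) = -59/1261251 = 0.00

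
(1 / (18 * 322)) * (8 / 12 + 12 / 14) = 8/30429 = 0.00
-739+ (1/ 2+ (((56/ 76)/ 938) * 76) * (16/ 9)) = -890503/1206 = -738.39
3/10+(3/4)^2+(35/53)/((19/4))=1.00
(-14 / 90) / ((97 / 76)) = -532/4365 = -0.12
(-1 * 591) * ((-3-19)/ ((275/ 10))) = 2364/5 = 472.80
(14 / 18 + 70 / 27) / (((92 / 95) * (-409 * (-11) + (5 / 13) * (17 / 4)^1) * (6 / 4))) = 224770/436003479 = 0.00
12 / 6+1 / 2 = 5/2 = 2.50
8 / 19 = 0.42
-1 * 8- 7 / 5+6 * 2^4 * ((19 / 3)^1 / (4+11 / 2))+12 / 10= 279/5 = 55.80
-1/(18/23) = -23/18 = -1.28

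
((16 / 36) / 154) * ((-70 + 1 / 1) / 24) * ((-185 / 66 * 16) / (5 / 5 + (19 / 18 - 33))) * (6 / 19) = -34040/8963801 = 0.00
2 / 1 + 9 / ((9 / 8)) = 10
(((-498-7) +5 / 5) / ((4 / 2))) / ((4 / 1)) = -63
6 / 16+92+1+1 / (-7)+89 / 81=427885/4536 = 94.33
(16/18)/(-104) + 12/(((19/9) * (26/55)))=26711/2223 = 12.02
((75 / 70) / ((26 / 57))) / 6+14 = 10477/728 = 14.39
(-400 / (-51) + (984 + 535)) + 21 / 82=6386329/4182 = 1527.10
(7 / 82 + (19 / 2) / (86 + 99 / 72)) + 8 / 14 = 307147/401226 = 0.77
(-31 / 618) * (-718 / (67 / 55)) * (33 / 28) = 34.85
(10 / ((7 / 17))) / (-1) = -170/7 = -24.29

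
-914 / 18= -457/9 = -50.78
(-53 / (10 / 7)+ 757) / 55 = 7199/550 = 13.09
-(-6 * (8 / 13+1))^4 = -252047376/28561 = -8824.88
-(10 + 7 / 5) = -57/5 = -11.40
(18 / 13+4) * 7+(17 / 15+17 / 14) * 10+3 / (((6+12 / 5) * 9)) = 61.21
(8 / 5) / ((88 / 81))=1.47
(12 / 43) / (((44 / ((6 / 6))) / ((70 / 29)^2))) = 14700/397793 = 0.04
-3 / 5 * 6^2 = -108/5 = -21.60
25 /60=5/12 = 0.42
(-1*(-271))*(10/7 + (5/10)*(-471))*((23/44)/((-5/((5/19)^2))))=102127705/222376 = 459.26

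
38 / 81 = 0.47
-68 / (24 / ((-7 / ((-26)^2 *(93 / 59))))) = 7021/377208 = 0.02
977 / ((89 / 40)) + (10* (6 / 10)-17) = 38101/89 = 428.10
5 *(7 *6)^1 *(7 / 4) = 735/2 = 367.50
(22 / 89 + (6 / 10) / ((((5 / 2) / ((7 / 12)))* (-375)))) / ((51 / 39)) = 5354401/28368750 = 0.19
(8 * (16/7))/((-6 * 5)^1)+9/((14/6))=341/105 = 3.25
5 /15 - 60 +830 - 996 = -677/3 = -225.67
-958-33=-991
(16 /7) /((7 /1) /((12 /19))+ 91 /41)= 7872/45815 = 0.17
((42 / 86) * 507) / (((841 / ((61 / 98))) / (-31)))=-2876211/506282 = -5.68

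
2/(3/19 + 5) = 19/49 = 0.39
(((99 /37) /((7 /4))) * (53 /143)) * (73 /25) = 1.65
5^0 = 1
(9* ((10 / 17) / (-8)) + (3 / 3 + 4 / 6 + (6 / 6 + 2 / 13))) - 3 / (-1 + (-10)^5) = 572513681/265202652 = 2.16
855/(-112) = -7.63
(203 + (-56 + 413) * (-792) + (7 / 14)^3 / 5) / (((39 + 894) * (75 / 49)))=-184593437/933000 = -197.85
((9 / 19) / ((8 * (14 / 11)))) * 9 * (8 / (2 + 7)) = 99/266 = 0.37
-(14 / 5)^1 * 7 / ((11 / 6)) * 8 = -4704/55 = -85.53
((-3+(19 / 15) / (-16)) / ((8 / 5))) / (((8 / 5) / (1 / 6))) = -3695/18432 = -0.20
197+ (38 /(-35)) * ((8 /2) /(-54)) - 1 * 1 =185296/945 = 196.08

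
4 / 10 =2/5 = 0.40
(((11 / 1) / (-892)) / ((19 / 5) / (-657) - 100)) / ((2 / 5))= 180675/586077896 = 0.00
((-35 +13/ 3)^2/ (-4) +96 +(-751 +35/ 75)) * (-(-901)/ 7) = -36070634/315 = -114509.95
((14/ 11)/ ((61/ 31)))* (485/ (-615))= -42098/82533 = -0.51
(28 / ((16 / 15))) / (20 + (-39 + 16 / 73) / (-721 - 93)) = 3119655/2382542 = 1.31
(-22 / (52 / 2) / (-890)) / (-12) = -11/138840 = 0.00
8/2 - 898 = -894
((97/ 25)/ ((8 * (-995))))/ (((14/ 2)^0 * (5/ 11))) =-1067/995000 = 0.00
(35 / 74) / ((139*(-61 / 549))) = -315/10286 = -0.03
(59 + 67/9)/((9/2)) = 1196/81 = 14.77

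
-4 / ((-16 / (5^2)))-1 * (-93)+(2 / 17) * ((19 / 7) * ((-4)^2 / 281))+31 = 130.27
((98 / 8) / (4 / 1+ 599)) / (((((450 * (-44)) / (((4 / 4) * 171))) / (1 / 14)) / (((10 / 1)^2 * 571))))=-75943/106128 = -0.72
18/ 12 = 3/2 = 1.50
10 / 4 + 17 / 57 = 319/114 = 2.80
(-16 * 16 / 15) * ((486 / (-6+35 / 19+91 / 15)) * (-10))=738720/17 = 43454.12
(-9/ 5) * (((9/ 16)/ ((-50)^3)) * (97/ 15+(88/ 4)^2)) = 198639/50000000 = 0.00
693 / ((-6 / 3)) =-693/2 = -346.50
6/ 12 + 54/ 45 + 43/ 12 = 317/60 = 5.28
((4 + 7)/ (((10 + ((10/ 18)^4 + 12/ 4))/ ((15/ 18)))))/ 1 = 120285/171836 = 0.70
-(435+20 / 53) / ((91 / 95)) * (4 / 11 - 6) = 10454750/4081 = 2561.81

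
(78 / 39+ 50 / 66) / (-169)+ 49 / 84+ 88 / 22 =7837/1716 = 4.57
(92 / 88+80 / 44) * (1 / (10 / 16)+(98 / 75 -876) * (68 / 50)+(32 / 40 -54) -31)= -50092203/13750 = -3643.07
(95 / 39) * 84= 2660/13 = 204.62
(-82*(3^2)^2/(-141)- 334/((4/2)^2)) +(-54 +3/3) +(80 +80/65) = -9975/1222 = -8.16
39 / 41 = 0.95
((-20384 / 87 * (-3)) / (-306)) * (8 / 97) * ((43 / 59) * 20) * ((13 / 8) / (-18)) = 56973280/228536559 = 0.25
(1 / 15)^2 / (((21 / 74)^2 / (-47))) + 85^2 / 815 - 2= 69081139/16173675 = 4.27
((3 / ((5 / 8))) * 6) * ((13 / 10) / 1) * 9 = 8424/25 = 336.96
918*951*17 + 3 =14841309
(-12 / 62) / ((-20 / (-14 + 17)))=0.03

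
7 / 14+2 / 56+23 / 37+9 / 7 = 2531/1036 = 2.44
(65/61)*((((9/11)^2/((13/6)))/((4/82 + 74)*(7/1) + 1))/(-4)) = -49815/314327266 = 0.00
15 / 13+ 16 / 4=67/13 = 5.15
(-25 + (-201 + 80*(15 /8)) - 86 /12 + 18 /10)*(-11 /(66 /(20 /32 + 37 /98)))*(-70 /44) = -319771/14784 = -21.63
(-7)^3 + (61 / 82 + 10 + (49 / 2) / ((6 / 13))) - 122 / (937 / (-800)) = -80680561/461004 = -175.01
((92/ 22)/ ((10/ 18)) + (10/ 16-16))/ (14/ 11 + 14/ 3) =-10359/7840 = -1.32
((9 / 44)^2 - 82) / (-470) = 158671/909920 = 0.17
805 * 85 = 68425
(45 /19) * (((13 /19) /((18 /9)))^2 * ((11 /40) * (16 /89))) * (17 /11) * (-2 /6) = -8619/1220902 = -0.01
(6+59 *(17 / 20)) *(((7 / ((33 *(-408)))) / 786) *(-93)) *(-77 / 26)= -1705837/166757760 = -0.01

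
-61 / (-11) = 61/11 = 5.55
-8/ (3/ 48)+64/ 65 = -8256/65 = -127.02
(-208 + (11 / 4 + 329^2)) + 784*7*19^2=8356815/4 = 2089203.75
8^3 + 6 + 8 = 526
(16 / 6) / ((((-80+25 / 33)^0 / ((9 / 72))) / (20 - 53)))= -11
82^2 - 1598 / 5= 32022/5 = 6404.40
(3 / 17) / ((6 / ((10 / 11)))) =5/187 = 0.03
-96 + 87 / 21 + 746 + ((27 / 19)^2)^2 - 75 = 532041421/912247 = 583.22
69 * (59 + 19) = 5382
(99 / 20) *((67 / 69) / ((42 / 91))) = 9581/920 = 10.41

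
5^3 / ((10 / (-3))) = -75/2 = -37.50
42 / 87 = 14/29 = 0.48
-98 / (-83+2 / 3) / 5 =294/1235 = 0.24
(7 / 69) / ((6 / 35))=245/414 = 0.59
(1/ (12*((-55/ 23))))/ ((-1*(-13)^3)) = -23/1450020 = 0.00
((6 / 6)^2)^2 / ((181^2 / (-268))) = -0.01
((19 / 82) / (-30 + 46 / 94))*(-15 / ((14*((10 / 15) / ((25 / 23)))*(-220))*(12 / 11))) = -3525/61679744 = 0.00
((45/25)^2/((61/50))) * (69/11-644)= -1693.64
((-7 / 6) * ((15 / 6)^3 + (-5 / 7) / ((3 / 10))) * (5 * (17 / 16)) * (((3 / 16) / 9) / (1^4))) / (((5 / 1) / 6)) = -37825/18432 = -2.05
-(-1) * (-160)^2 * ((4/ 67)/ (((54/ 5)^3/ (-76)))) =-121600000/1318761 = -92.21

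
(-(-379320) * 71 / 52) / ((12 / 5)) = 5610775/26 = 215799.04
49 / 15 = 3.27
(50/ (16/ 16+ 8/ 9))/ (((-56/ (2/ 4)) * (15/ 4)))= -15/238 = -0.06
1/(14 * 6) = 1/84 = 0.01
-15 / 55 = -3/11 = -0.27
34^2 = 1156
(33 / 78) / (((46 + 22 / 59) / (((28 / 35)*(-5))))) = -0.04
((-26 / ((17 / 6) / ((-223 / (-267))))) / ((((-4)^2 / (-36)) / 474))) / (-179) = -12367134/270827 = -45.66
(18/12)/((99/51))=17/22 = 0.77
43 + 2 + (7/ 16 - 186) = -2249/16 = -140.56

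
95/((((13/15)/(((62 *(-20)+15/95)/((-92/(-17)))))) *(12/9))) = -90105525/4784 = -18834.77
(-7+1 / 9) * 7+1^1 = -425/9 = -47.22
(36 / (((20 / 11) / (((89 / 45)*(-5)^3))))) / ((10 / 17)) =-16643/2 = -8321.50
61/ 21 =2.90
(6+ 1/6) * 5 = 185/6 = 30.83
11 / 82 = 0.13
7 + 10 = 17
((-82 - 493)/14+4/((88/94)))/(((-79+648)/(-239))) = 1354413/87626 = 15.46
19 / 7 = 2.71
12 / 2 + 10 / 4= 17/2 = 8.50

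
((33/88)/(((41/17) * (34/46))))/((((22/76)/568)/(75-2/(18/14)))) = 30316.11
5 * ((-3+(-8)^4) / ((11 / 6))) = 11162.73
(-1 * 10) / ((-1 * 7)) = 10/7 = 1.43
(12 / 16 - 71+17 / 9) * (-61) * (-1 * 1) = -150121/36 = -4170.03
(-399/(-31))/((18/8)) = 532/93 = 5.72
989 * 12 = 11868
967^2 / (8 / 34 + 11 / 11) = 15896513/21 = 756976.81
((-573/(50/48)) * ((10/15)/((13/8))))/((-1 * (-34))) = -36672/5525 = -6.64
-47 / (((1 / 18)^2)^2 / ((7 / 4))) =-8634276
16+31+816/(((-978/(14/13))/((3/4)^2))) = 98522/2119 = 46.49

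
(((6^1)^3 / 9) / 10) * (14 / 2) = 84/5 = 16.80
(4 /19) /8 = 1/38 = 0.03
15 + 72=87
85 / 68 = 5/4 = 1.25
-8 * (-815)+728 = 7248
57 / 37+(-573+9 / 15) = -105609/185 = -570.86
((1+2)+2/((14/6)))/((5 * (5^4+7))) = 27/22120 = 0.00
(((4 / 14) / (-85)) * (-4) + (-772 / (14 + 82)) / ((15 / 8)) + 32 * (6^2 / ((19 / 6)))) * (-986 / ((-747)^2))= -424313558/667936773 = -0.64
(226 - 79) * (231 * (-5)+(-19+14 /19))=-3276924/19 = -172469.68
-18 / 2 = -9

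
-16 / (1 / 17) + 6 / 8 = -1085/4 = -271.25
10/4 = 5/2 = 2.50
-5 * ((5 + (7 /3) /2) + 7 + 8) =-635/6 = -105.83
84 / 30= 14/5 = 2.80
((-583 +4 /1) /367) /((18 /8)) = -772/1101 = -0.70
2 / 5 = 0.40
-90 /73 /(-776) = 45/28324 = 0.00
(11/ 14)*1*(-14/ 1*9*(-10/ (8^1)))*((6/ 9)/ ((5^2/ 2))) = 33/5 = 6.60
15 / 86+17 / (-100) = 19/4300 = 0.00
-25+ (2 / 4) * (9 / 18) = -99/4 = -24.75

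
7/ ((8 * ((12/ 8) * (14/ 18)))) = 3/4 = 0.75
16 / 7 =2.29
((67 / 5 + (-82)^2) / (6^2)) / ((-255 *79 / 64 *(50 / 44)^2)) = -28985792/62953125 = -0.46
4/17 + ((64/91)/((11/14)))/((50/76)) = 96988/60775 = 1.60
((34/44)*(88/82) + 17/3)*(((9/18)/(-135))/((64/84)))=-5593/177120 = -0.03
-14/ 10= -7/5 = -1.40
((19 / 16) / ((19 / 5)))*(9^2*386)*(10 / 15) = 26055/4 = 6513.75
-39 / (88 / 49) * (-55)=9555/8 = 1194.38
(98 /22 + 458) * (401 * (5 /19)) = 10199435/209 = 48801.12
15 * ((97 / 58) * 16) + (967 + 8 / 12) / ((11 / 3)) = 212227/319 = 665.29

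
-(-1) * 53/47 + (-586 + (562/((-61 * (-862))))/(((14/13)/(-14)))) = -722884990/1235677 = -585.01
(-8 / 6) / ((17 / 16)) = -64/51 = -1.25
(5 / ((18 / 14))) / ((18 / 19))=665/162 = 4.10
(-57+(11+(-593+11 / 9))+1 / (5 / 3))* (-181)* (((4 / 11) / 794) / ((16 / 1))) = 5189813/1572120 = 3.30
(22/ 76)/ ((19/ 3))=33/722 = 0.05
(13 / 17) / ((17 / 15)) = 195/289 = 0.67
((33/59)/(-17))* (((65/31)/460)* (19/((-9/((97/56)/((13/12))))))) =20273/40047784 = 0.00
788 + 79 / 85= 67059/85 = 788.93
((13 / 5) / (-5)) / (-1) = 0.52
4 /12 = 1/3 = 0.33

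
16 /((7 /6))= 96/7 = 13.71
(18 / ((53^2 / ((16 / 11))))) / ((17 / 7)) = 2016/525283 = 0.00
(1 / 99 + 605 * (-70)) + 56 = -4187105/99 = -42293.99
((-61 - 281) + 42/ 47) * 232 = -3719424/47 = -79136.68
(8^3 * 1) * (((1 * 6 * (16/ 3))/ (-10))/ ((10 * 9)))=-4096/225 = -18.20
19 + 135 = 154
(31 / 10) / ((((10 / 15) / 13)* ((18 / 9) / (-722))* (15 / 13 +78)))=-1891279/6860 = -275.70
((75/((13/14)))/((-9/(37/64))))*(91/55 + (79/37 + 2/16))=-2230585/109824 = -20.31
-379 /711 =-0.53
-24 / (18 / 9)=-12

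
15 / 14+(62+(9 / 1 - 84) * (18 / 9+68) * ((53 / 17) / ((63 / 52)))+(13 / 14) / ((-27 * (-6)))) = -74064571/5508 = -13446.73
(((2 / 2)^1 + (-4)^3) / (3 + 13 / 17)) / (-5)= 1071/320 = 3.35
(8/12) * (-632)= -1264/3 = -421.33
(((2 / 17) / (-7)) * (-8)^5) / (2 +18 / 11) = 151.45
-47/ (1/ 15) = -705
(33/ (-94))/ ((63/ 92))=-506/987 = -0.51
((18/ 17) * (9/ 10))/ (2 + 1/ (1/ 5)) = 81/595 = 0.14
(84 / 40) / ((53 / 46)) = 483/265 = 1.82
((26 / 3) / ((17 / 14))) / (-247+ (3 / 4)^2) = -5824/201093 = -0.03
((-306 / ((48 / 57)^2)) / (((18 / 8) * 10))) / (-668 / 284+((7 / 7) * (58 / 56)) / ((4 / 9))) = 3050089/3460 = 881.53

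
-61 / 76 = -0.80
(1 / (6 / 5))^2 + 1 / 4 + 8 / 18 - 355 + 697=6181/18 = 343.39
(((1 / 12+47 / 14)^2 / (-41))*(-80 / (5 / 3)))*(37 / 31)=3090277/186837 = 16.54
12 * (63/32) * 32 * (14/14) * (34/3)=8568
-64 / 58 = -32/29 = -1.10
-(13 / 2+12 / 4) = -19/2 = -9.50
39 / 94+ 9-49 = -3721/94 = -39.59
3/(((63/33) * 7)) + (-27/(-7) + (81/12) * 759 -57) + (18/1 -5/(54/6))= 8974837/1764 = 5087.78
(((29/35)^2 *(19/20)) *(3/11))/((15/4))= 15979/336875 = 0.05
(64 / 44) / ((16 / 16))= 16/11 = 1.45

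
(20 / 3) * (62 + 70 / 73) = 30640/73 = 419.73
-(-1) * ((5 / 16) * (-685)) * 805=-172320.31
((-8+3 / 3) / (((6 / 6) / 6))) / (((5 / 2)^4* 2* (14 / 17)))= -408/625 = -0.65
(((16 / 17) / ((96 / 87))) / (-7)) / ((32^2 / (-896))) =29/272 = 0.11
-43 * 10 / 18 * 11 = -262.78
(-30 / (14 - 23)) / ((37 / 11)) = 110/111 = 0.99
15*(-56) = -840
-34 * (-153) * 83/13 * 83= 35836578/13 = 2756659.85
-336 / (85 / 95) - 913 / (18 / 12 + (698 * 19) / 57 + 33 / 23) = -209704890/552721 = -379.40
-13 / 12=-1.08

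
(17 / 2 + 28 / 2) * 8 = 180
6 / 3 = 2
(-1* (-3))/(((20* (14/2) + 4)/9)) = 0.19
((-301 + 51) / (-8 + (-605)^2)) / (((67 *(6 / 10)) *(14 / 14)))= -1250/73569417 = 0.00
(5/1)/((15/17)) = 5.67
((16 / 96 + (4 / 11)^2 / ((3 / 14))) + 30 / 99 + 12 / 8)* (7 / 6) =2191/726 = 3.02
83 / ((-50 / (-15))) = 249/10 = 24.90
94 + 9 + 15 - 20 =98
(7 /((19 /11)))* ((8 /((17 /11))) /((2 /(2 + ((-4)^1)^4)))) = 2706.20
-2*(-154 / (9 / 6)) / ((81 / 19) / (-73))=-854392/243 = -3516.02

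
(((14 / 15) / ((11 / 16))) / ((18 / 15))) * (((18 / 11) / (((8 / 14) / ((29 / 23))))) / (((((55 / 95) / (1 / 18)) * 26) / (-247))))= -1025962/275517 = -3.72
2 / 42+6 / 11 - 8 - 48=-12799/231 = -55.41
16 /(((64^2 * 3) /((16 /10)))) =1/480 = 0.00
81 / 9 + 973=982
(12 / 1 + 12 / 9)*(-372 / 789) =-4960/789 = -6.29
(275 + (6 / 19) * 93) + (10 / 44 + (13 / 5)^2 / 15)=47816017/156750 = 305.05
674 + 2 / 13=8764/13 = 674.15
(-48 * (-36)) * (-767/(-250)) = 662688/125 = 5301.50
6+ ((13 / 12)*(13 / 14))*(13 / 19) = 21349/3192 = 6.69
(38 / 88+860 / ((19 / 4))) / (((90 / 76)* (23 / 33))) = 151721/690 = 219.89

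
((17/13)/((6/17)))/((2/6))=289/26 = 11.12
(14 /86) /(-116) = -7/4988 = 0.00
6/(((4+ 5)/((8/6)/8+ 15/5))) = 19/9 = 2.11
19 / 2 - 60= -50.50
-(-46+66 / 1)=-20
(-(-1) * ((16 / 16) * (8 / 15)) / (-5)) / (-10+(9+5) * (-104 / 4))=4/14025 = 0.00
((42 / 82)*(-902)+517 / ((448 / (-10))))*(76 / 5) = -2015387/280 = -7197.81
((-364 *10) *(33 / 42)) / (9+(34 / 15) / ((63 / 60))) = -180180/703 = -256.30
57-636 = -579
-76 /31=-2.45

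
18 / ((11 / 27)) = 486/11 = 44.18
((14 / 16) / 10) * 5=7/16 = 0.44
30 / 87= 0.34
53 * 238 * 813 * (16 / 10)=82041456/5 = 16408291.20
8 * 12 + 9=105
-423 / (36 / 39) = -1833/4 = -458.25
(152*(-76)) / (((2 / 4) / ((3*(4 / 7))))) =-277248/7 = -39606.86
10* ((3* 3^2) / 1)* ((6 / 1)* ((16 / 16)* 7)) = 11340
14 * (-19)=-266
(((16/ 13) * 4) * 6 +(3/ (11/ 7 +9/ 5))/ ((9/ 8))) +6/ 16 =565207/18408 = 30.70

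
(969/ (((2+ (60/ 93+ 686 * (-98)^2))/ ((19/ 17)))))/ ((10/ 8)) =22382/170198955 = 0.00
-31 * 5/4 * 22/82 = -1705/164 = -10.40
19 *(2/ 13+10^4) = 2470038/13 = 190002.92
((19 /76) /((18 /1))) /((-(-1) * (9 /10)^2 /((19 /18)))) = 475/26244 = 0.02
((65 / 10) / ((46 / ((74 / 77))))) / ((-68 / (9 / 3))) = -0.01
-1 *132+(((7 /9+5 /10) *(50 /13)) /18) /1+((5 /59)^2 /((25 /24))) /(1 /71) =-962099953/7330986 = -131.24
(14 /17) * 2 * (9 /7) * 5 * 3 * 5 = 2700/17 = 158.82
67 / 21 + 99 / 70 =967/210 = 4.60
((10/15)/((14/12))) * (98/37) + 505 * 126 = 2354366/37 = 63631.51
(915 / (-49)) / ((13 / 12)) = -10980/637 = -17.24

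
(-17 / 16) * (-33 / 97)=561/1552 = 0.36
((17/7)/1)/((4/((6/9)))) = 17/42 = 0.40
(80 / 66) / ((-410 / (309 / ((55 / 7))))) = -2884/24805 = -0.12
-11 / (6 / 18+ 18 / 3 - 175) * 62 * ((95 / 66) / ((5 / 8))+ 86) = 90334/253 = 357.05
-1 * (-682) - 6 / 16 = 5453/8 = 681.62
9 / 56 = 0.16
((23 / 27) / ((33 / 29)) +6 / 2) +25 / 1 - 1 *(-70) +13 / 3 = 91846/891 = 103.08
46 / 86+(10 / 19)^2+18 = 292017/15523 = 18.81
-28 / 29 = -0.97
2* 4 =8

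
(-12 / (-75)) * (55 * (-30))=-264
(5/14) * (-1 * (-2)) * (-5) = -25/7 = -3.57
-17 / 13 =-1.31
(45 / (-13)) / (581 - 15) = -45/7358 = -0.01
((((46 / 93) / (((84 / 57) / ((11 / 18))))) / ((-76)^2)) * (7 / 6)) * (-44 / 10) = -2783/15266880 = 0.00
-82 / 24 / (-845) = 41/10140 = 0.00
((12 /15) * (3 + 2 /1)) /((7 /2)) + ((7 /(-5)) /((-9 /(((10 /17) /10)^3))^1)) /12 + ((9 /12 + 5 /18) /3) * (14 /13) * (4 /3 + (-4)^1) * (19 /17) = 31329511/724274460 = 0.04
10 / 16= 5/8 = 0.62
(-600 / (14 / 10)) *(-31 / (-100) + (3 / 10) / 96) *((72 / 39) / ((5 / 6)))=-27054/91 = -297.30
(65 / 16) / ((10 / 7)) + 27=955/32 = 29.84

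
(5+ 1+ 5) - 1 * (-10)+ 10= 31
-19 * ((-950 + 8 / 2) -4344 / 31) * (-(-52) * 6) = 199595760/31 = 6438572.90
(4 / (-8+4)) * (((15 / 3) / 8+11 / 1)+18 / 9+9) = -181/8 = -22.62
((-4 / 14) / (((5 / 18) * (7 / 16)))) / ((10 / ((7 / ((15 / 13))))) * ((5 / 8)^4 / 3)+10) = -5111808/21925225 = -0.23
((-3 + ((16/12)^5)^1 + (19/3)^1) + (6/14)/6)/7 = 25919/23814 = 1.09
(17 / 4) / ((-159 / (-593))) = 10081/636 = 15.85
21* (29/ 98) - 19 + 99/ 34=-1175/119 = -9.87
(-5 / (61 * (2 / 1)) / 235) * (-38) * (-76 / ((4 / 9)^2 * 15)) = -9747/57340 = -0.17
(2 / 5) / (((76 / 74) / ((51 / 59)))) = 1887/5605 = 0.34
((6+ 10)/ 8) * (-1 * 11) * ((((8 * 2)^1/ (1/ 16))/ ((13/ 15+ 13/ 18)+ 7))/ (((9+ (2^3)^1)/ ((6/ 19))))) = -3041280/249679 = -12.18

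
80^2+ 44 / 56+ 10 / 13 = 1165083/182 = 6401.55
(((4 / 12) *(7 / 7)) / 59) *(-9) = -3/59 = -0.05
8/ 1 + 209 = 217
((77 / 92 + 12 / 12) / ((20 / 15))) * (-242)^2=7422987/92 = 80684.64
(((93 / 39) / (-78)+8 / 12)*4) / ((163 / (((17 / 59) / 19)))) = 7310/30880187 = 0.00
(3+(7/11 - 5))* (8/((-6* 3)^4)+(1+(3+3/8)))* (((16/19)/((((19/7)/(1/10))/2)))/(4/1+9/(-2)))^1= 6429892/8684577 = 0.74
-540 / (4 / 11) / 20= -297/4 = -74.25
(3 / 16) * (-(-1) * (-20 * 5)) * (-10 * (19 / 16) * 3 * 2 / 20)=66.80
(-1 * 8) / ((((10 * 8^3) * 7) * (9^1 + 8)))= -1/76160 = 0.00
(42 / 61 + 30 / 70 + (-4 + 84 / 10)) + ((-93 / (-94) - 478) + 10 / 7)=-94337339/200690 = -470.06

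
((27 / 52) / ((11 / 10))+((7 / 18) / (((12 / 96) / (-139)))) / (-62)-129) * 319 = -281276945/7254 = -38775.43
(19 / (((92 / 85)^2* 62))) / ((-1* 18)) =-137275/9445824 = -0.01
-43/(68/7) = -301/68 = -4.43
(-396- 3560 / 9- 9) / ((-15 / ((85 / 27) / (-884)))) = -7205/37908 = -0.19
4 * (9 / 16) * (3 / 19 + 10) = 1737/76 = 22.86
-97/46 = -2.11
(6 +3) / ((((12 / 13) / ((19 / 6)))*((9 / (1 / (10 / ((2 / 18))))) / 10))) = 247/648 = 0.38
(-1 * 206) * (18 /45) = -82.40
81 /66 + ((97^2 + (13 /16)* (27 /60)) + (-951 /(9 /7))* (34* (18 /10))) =-25243333/704 = -35857.01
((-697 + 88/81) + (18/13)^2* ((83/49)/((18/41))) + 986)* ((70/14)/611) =997701155/409834971 = 2.43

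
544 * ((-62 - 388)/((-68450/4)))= 19584/1369 = 14.31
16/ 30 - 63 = -937/15 = -62.47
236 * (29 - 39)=-2360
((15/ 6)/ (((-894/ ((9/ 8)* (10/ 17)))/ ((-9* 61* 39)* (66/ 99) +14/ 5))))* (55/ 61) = 14717175/618052 = 23.81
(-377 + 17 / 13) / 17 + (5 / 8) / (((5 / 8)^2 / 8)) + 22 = 14034/1105 = 12.70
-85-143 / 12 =-1163/12 = -96.92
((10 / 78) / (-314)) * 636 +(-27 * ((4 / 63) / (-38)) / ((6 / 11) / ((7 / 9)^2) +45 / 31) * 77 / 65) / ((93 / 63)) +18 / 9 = 114408254/65163635 = 1.76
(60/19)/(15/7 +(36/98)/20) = 9800/6707 = 1.46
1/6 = 0.17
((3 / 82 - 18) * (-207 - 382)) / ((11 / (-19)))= -16484343/902 = -18275.32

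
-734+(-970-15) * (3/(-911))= -730.76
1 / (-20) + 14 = 279/20 = 13.95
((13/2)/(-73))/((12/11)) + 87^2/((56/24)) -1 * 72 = 38898655/12264 = 3171.78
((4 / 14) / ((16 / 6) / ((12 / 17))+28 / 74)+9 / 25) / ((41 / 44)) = 571131/1241275 = 0.46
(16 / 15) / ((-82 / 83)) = -664/615 = -1.08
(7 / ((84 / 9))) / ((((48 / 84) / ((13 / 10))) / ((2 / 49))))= 39/560 = 0.07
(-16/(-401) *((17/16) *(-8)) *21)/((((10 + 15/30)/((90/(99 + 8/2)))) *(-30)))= 816/41303 = 0.02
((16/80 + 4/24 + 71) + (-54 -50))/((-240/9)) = 979/800 = 1.22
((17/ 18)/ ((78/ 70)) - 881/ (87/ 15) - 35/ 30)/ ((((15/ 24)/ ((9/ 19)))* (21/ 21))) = -12395224/107445 = -115.36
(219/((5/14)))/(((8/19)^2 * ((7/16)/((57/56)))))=8047.08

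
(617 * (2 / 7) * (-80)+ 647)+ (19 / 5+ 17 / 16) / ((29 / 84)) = -54573597/4060 = -13441.77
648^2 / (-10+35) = 419904/25 = 16796.16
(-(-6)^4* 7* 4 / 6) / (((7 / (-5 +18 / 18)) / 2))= 6912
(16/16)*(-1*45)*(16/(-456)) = 30/19 = 1.58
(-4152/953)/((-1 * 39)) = 1384/12389 = 0.11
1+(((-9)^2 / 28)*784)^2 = 5143825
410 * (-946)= -387860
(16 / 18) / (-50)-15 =-15.02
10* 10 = 100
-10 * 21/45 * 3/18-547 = -4930/9 = -547.78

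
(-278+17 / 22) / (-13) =6099/286 = 21.33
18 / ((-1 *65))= -18/65 = -0.28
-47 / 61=-0.77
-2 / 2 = -1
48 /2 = 24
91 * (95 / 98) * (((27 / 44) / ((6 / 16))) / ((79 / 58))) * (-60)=-38680200/6083 = -6358.74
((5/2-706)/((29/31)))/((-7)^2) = -6231/406 = -15.35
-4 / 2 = -2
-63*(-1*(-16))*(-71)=71568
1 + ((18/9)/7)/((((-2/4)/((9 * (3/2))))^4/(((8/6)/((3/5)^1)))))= 2361967/7 = 337423.86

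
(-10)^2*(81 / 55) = 1620/11 = 147.27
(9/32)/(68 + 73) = 3/1504 = 0.00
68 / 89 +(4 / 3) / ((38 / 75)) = 5742/1691 = 3.40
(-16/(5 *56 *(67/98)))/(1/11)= -308/335 = -0.92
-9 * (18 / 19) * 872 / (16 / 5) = -2323.42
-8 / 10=-4/5 = -0.80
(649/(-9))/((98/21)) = -649/42 = -15.45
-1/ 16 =-0.06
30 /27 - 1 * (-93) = 847/9 = 94.11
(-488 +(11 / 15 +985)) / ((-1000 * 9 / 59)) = -3.26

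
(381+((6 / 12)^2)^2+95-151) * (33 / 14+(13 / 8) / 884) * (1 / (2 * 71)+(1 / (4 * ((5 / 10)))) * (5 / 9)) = 607367579/2780928 = 218.40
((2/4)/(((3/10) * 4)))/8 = 5/96 = 0.05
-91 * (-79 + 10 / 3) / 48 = 20657/144 = 143.45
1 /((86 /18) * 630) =1/3010 = 0.00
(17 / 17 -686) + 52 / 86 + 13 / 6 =-176015/258 = -682.23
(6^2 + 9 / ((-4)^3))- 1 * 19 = 1079/64 = 16.86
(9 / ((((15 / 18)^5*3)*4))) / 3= 0.62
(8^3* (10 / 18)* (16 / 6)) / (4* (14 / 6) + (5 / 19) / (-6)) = 778240/9531 = 81.65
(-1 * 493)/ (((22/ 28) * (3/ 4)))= -27608/33 = -836.61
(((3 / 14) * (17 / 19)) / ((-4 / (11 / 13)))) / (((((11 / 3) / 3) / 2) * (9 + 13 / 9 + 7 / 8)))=-8262/1409135 = -0.01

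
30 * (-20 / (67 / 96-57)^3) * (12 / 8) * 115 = 31850496/54922367 = 0.58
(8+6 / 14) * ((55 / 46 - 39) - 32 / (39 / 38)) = -7301663/12558 = -581.44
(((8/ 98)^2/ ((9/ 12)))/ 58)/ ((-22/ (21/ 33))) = -16/3610761 = 0.00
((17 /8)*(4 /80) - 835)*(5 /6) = -695.74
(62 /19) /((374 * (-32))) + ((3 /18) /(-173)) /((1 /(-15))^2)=-4268963/19669408 = -0.22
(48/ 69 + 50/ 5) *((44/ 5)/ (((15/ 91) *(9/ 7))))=2298296/5175 = 444.12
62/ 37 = 1.68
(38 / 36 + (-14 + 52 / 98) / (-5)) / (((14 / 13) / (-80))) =-859820/3087 = -278.53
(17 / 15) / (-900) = -17/13500 = 0.00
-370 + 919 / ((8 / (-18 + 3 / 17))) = -328777/136 = -2417.48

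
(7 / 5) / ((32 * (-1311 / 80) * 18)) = -7/47196 = 0.00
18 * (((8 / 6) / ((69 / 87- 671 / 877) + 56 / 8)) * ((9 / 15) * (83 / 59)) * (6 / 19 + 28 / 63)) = 439075312/200370903 = 2.19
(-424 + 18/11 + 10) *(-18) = 7422.55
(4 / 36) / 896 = 1/8064 = 0.00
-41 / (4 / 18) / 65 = -369/130 = -2.84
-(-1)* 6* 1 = 6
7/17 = 0.41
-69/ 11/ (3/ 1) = -23/11 = -2.09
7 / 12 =0.58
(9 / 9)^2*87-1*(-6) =93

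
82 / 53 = 1.55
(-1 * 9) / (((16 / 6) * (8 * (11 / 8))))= -27/88 = -0.31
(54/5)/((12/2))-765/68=-9.45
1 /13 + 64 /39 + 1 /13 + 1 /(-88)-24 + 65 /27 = -611863/30888 = -19.81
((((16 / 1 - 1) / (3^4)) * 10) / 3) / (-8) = -25/324 = -0.08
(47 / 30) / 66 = 0.02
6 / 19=0.32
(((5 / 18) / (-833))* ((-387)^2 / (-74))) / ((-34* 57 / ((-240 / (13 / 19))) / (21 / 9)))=277350/973063 = 0.29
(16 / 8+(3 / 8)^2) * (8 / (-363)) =-137/2904 = -0.05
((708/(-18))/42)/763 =-59/48069 = 0.00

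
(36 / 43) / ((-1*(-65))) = 36/2795 = 0.01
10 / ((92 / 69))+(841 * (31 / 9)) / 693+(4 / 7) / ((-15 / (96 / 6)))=690469/62370 = 11.07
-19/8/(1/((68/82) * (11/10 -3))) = 6137/1640 = 3.74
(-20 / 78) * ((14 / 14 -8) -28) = 350/39 = 8.97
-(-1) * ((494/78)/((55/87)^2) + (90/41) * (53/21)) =18567669/868175 = 21.39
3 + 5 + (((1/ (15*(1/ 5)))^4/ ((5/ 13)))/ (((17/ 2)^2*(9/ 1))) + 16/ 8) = 10.00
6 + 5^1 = 11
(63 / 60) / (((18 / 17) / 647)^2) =846846007/2160 = 392058.34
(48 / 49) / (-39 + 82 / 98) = -24/935 = -0.03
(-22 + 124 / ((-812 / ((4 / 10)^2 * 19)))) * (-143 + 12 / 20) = 3198.91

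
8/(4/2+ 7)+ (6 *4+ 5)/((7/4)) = 1100/63 = 17.46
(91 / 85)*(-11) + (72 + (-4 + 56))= 9539/85 = 112.22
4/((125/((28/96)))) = 7/750 = 0.01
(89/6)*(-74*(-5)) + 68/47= 774059/141 = 5489.78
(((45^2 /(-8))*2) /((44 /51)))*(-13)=1342575/176 = 7628.27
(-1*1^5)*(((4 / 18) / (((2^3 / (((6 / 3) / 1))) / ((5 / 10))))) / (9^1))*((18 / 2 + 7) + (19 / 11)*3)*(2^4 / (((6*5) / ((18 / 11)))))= -932/16335 = -0.06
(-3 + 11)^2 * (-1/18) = -32/9 = -3.56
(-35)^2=1225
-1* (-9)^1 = 9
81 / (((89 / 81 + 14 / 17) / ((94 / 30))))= 1747413/13235 = 132.03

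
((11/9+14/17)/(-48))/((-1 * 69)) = 313/506736 = 0.00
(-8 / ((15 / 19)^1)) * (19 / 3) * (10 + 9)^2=-1042568/45 = -23168.18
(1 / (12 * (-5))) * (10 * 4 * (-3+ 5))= -4/3 = -1.33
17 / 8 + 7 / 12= 65/24 = 2.71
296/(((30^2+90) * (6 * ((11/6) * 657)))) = 148/3577365 = 0.00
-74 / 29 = -2.55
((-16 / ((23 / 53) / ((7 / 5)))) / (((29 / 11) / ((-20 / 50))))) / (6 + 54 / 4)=261184/650325 = 0.40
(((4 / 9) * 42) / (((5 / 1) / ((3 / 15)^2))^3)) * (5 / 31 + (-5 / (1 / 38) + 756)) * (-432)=-141531264/60546875 = -2.34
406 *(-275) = -111650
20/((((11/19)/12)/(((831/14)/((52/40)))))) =18927.87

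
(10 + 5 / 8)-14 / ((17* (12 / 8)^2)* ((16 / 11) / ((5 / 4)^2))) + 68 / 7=683593/34272 = 19.95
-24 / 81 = -8/27 = -0.30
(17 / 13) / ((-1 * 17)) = -1/13 = -0.08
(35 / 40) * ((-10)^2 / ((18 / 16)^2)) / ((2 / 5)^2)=35000/81 = 432.10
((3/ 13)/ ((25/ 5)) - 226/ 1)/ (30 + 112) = -14687/9230 = -1.59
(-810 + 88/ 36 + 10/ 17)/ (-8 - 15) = 123466/3519 = 35.09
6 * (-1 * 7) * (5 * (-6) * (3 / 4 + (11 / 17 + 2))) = 72765/17 = 4280.29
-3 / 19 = -0.16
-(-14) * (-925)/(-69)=12950/69 = 187.68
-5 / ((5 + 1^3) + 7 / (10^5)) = -500000/600007 = -0.83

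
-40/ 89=-0.45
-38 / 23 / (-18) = 19/207 = 0.09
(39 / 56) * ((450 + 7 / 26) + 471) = 71859/112 = 641.60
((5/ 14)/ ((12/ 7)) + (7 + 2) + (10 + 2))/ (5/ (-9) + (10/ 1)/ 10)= 1527/32 = 47.72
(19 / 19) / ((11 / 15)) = 1.36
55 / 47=1.17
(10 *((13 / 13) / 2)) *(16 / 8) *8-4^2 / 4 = 76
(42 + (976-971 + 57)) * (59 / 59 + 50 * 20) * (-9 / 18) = -52052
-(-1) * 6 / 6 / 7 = 1/7 = 0.14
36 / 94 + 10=488/47 = 10.38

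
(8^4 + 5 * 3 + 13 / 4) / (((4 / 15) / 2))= 246855/8 = 30856.88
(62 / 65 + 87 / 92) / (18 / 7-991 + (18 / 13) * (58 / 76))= -1510747/785296360 = 0.00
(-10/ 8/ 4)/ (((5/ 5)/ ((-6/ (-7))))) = -15/56 = -0.27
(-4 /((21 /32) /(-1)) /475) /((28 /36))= 384/23275 = 0.02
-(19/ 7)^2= -361/49 = -7.37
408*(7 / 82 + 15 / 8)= 32793/41 = 799.83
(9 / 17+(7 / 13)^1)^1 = 236/221 = 1.07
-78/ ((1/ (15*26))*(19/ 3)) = -91260/19 = -4803.16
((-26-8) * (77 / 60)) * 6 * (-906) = 1185954/5 = 237190.80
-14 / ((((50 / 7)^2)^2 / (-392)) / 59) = 48589037/390625 = 124.39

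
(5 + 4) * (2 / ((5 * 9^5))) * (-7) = -14/32805 = 0.00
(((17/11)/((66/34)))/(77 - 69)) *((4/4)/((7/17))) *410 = 1007165/10164 = 99.09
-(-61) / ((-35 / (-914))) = 55754/35 = 1592.97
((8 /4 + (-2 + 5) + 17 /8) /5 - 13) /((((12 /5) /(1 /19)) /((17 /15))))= -7871/27360 = -0.29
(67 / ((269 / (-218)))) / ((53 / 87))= -1270722/14257 = -89.13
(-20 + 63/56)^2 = 22801/64 = 356.27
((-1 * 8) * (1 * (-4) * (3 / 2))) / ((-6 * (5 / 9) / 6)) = -432/5 = -86.40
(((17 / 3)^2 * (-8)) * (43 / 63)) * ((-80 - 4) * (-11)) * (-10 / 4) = 10935760/27 = 405028.15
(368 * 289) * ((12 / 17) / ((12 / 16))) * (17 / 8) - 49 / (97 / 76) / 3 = 61893140/291 = 212691.20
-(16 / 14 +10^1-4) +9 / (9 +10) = -887/133 = -6.67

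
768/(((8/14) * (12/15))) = 1680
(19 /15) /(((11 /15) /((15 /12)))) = 95/44 = 2.16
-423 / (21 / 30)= -4230/7 = -604.29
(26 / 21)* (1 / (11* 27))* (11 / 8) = 13/2268 = 0.01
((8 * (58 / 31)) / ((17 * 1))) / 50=232/13175 = 0.02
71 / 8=8.88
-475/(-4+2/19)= 9025/74 = 121.96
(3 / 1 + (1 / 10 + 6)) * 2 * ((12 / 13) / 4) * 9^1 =189/5 = 37.80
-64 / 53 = -1.21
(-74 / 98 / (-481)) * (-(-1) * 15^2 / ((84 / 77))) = 825/2548 = 0.32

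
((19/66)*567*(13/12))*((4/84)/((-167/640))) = -59280/1837 = -32.27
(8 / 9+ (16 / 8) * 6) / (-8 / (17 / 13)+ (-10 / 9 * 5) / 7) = -6902/3701 = -1.86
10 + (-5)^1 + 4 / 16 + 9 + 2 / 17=977/68 = 14.37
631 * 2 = 1262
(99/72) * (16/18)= 11/9 = 1.22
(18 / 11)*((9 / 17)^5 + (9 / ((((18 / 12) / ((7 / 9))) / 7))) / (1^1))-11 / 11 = 820320371/15618427 = 52.52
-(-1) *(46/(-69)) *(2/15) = -0.09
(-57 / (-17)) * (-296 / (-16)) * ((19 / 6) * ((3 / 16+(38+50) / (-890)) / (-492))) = -8428267/238206720 = -0.04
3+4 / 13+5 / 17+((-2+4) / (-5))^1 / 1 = 3.20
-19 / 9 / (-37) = 19/333 = 0.06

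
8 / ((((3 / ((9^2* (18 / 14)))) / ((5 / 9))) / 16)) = 17280/7 = 2468.57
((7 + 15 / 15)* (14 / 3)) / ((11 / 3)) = 112/11 = 10.18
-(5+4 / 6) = -17/3 = -5.67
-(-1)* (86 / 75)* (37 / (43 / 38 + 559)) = 2812/37125 = 0.08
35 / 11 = 3.18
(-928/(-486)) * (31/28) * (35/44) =4495/2673 = 1.68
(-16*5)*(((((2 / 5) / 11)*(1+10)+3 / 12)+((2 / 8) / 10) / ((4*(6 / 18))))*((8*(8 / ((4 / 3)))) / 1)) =-2568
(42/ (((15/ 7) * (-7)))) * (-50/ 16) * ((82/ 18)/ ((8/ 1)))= 1435/288 = 4.98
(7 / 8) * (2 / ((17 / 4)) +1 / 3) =0.70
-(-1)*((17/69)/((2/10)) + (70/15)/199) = 17237/13731 = 1.26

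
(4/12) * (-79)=-26.33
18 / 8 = 2.25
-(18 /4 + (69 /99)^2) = -10859/2178 = -4.99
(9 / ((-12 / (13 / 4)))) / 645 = -13/3440 = 0.00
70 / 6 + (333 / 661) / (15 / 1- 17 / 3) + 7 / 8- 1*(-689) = 701.60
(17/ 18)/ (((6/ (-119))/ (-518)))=523957/54 = 9702.91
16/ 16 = 1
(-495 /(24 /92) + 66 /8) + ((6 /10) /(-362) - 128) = -7302451/3620 = -2017.25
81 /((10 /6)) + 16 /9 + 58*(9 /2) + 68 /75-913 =-135161/225 = -600.72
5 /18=0.28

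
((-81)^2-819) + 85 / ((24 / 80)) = 6025.33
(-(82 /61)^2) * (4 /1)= -26896/3721 = -7.23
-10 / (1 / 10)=-100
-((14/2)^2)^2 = -2401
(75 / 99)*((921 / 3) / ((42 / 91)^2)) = 1297075/1188 = 1091.81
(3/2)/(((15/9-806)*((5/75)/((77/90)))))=-231/9652 = -0.02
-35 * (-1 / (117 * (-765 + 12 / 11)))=-385/983151 = 0.00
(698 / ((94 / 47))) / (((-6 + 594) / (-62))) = -10819/294 = -36.80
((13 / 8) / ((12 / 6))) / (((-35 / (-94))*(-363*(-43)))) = 611/4370520 = 0.00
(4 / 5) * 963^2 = 3709476/5 = 741895.20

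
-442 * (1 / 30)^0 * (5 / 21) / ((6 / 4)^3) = -17680/567 = -31.18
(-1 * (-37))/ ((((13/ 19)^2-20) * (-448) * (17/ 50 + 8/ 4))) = 333925/184792608 = 0.00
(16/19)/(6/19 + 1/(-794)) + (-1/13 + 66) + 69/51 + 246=25486378/80665 = 315.95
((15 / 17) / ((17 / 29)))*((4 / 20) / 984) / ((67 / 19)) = 551/6351064 = 0.00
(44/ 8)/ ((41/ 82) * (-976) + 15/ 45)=-3/266 = -0.01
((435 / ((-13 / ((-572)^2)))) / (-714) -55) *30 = 54544050/119 = 458353.36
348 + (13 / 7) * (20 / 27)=66032/189 = 349.38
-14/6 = -7/3 = -2.33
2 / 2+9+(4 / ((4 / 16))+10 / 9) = 244/9 = 27.11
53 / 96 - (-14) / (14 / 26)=2549/96 = 26.55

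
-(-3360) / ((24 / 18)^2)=1890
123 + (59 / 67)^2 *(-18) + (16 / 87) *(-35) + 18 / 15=103.81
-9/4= -2.25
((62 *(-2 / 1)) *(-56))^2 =48219136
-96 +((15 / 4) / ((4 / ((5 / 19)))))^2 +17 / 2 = -8080775/92416 = -87.44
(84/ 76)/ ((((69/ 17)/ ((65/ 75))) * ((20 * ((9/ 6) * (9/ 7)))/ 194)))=1050413/884925 = 1.19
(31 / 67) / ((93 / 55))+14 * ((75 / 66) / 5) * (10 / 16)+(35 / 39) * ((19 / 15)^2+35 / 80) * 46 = 447828191/5173740 = 86.56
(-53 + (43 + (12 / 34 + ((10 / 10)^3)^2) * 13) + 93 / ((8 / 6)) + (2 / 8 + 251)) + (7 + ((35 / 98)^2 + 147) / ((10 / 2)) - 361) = 66869/16660 = 4.01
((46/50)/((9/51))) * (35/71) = 2737/1065 = 2.57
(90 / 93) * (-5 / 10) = -15/31 = -0.48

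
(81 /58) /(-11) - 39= -24963/638 = -39.13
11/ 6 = 1.83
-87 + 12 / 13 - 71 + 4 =-1990/13 = -153.08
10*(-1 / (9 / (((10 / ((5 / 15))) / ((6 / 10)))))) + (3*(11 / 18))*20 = -170/9 = -18.89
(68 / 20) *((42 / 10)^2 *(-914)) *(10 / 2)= -6852258/25 = -274090.32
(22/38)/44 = 1/76 = 0.01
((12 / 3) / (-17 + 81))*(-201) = -201/16 = -12.56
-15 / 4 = -3.75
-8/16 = -1/2 = -0.50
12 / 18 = 2/3 = 0.67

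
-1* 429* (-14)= 6006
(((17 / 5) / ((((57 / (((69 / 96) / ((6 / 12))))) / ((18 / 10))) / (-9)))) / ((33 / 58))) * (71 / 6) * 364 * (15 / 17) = -9278.80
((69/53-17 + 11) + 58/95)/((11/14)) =-26194/5035 = -5.20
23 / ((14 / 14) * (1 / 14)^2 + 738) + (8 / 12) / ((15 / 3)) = 356918/2169735 = 0.16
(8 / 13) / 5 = 8/65 = 0.12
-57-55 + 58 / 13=-1398/13 = -107.54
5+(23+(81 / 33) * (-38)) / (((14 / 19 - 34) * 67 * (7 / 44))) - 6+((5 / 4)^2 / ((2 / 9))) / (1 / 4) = 8098815/296408 = 27.32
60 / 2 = 30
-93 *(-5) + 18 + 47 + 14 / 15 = 7964/15 = 530.93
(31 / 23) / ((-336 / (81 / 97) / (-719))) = 601803/249872 = 2.41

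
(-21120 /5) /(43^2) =-4224/1849 = -2.28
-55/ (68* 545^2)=-11/4039540 = 0.00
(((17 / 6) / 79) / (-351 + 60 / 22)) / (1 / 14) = -1309/907947 = 0.00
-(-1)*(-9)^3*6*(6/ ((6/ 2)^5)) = -108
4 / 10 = 2/5 = 0.40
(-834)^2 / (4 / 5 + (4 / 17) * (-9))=-14780565/28 = -527877.32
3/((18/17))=2.83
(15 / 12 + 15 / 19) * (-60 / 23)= -2325/437 = -5.32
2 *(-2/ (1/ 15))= -60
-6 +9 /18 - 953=-958.50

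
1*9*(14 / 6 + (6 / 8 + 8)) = 399/4 = 99.75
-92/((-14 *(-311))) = -46/2177 = -0.02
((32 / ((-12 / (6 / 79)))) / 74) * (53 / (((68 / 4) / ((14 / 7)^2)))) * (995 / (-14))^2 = -419770600/2434859 = -172.40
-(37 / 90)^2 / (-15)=1369/121500 = 0.01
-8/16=-0.50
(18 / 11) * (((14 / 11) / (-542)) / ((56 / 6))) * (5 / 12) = -45/262328 = 0.00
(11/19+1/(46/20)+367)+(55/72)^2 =835023173/2265408 = 368.60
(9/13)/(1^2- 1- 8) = -9/104 = -0.09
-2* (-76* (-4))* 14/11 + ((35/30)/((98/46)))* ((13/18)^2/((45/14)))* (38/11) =-186083587/240570 = -773.51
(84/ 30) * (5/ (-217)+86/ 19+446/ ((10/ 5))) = 1875992/2945 = 637.01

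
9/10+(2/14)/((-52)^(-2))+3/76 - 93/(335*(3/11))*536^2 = -776864637/2660 = -292054.37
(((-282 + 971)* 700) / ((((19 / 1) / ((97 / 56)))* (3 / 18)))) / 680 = 1002495/2584 = 387.96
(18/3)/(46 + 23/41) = 246/1909 = 0.13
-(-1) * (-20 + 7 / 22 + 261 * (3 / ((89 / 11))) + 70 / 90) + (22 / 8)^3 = 55639345/563904 = 98.67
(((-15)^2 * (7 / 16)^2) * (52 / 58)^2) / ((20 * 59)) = 372645/12702464 = 0.03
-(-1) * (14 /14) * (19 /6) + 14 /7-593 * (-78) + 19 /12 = 185043/4 = 46260.75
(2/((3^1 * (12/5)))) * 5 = 25/18 = 1.39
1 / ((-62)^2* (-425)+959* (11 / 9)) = -9/14692751 = 0.00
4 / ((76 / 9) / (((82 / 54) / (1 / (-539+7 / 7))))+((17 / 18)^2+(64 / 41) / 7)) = 100055088/27631099 = 3.62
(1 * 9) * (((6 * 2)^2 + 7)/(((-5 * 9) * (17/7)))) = -1057/85 = -12.44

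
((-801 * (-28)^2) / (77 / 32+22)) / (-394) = 10047744/153857 = 65.31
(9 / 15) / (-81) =-1/135 = -0.01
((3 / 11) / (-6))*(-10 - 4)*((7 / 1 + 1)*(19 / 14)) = 76/11 = 6.91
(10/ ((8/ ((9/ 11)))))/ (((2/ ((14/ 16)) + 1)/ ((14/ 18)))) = 245/1012 = 0.24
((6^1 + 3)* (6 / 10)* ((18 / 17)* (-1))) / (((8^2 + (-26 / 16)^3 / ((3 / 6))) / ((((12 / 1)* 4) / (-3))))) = 663552/401965 = 1.65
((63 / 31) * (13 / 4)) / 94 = 819/11656 = 0.07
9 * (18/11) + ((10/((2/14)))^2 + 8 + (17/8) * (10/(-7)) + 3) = 1516189/308 = 4922.69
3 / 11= 0.27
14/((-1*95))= -14/95 = -0.15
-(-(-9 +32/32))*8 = -64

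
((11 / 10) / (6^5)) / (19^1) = 11/1477440 = 0.00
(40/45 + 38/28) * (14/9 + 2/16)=34243/9072 = 3.77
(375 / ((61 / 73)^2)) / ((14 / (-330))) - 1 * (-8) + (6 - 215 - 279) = -342234435/26047 = -13139.11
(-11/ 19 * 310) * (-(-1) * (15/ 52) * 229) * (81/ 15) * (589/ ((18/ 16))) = -33518201.54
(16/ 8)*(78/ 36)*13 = 169/3 = 56.33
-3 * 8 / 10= -12/5 = -2.40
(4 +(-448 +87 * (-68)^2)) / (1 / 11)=4420284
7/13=0.54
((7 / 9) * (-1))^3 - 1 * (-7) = 4760/729 = 6.53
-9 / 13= -0.69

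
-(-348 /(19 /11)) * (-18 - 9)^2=146874.32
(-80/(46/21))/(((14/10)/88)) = -2295.65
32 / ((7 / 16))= 512/7 = 73.14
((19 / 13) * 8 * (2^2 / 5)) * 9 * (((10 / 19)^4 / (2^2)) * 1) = 144000/89167 = 1.61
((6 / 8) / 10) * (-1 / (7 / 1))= -3/280 = -0.01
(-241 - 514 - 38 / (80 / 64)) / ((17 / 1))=-231/5 = -46.20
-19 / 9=-2.11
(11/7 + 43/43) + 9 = 81/7 = 11.57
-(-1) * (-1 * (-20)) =20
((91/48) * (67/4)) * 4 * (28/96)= 42679/1152 = 37.05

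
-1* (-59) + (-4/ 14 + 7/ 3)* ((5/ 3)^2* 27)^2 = 11576.86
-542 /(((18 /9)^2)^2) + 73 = 313/8 = 39.12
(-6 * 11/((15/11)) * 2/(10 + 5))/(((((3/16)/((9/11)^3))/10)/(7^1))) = -72576/55 = -1319.56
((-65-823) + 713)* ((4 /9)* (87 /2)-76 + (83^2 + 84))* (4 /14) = -1037450/3 = -345816.67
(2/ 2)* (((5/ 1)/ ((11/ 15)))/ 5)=15/11 = 1.36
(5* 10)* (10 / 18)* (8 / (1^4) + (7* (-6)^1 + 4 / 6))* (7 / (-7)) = 25000/27 = 925.93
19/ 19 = 1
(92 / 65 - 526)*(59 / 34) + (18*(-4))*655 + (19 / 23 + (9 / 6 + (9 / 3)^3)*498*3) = -139540613/25415 = -5490.48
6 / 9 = 2/3 = 0.67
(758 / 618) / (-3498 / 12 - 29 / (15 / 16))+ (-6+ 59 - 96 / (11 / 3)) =293872415/10959509 = 26.81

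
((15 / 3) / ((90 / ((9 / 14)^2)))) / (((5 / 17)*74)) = 153/145040 = 0.00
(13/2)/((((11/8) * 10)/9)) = 234/55 = 4.25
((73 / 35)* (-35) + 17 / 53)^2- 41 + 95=14989590/2809 = 5336.27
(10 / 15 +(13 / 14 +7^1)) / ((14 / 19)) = 6859/588 = 11.66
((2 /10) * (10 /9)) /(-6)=-1/27 = -0.04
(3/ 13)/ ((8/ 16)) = 6/13 = 0.46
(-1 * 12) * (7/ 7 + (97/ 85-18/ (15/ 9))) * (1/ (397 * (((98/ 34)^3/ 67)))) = 171014016/233533265 = 0.73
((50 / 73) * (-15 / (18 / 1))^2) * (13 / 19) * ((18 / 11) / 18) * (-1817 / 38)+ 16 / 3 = 40894411/10435788 = 3.92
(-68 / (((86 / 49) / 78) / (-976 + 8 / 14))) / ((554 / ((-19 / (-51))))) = 23611224/11911 = 1982.30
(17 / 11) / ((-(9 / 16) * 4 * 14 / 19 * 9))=-646/6237 = -0.10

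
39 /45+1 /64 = 847/960 = 0.88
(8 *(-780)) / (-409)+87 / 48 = 17.07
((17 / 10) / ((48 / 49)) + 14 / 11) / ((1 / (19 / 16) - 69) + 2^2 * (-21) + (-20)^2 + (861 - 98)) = 301777/101407680 = 0.00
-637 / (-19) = 637/19 = 33.53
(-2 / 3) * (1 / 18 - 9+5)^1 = 71/27 = 2.63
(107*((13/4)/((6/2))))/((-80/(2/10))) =-1391/4800 = -0.29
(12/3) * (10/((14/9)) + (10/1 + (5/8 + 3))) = 1123/14 = 80.21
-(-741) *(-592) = -438672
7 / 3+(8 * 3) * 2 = 50.33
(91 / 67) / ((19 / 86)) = 7826/1273 = 6.15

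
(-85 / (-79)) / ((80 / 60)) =0.81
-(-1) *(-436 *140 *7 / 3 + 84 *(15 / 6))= -142216.67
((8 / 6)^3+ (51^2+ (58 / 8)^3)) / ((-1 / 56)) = -36099889/216 = -167129.12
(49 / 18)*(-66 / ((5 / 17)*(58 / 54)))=-82467/145 = -568.74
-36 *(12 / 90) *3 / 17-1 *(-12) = 948/85 = 11.15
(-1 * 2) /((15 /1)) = -2/15 = -0.13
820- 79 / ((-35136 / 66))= 820.15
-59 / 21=-2.81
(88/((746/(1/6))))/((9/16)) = 0.03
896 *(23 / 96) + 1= 647/3 = 215.67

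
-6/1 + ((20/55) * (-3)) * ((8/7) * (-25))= 1938/77 = 25.17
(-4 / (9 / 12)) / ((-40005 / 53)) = 848/120015 = 0.01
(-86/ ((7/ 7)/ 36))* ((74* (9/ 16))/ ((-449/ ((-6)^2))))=4639356/449 = 10332.64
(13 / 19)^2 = 169/361 = 0.47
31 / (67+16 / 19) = 0.46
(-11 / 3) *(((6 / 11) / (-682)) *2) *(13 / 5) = 26/1705 = 0.02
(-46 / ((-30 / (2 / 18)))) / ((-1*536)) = -23/72360 = 0.00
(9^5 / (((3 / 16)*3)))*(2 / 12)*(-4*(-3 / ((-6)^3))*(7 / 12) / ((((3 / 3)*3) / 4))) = -756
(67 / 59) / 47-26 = -72031/2773 = -25.98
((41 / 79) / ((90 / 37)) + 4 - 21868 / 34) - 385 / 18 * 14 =-113425321/120870 = -938.41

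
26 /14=13/7 = 1.86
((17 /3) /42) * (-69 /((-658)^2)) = -391/18184488 = 0.00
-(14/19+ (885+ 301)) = -22548/19 = -1186.74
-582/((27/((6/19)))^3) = -1552/1666737 = 0.00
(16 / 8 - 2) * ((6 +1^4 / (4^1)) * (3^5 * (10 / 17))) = 0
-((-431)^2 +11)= -185772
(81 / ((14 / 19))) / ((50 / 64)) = 24624/175 = 140.71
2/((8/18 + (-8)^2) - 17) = 18/427 = 0.04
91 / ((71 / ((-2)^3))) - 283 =-20821/71 = -293.25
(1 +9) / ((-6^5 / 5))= -25/3888 = -0.01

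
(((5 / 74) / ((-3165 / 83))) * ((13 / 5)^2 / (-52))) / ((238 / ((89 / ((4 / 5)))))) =96031/891871680 = 0.00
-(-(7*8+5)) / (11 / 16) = 976/11 = 88.73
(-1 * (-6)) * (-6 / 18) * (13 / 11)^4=-57122/14641 = -3.90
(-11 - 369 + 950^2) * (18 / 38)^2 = 3845880/19 = 202414.74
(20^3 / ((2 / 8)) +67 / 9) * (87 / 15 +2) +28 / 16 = 14979589/60 = 249659.82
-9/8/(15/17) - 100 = -4051/40 = -101.28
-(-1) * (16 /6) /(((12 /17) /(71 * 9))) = 2414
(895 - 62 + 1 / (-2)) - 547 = 571/2 = 285.50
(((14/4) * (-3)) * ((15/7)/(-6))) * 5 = 75/4 = 18.75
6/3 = 2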